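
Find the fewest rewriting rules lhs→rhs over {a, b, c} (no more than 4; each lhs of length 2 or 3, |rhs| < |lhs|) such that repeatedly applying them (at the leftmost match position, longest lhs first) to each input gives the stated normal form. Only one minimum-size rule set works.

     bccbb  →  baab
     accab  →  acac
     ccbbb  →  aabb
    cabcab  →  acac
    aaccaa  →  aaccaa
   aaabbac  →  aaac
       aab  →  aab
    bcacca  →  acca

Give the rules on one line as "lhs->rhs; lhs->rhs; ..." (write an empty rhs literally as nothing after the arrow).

  | bccbb => baab
  | accab => acac
  | ccbbb => aabb
  | cabcab => accab => acac

bba->; bca->a; cab->ac; ccb->aa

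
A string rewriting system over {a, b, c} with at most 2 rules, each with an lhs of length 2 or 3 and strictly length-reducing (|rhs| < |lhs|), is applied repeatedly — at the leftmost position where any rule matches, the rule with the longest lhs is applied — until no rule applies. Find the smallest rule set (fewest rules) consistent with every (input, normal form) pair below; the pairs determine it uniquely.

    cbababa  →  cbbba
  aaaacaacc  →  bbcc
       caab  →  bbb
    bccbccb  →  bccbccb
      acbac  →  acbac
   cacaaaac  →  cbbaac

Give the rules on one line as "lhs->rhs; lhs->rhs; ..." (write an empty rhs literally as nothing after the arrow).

ab->b; caa->bb

  | cbababa => cbbaba => cbbba
  | aaaacaacc => aaaabbcc => aaabbcc => aabbcc => abbcc => bbcc
  | caab => bbb
  | bccbccb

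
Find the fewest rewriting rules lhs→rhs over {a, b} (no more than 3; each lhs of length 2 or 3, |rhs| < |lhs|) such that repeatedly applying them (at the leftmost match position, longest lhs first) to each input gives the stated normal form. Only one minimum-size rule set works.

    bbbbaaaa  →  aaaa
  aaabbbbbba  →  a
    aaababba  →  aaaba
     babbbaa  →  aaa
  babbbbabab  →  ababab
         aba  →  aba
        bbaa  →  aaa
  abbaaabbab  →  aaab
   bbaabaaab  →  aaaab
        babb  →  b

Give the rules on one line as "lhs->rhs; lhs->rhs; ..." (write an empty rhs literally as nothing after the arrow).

abb->; baa->; bb->a

  | bbbbaaaa => abbaaaa => aaaa
  | aaabbbbbba => aabbbba => abba => a
  | aaababba => aaaba
  | babbbaa => bbaa => aaa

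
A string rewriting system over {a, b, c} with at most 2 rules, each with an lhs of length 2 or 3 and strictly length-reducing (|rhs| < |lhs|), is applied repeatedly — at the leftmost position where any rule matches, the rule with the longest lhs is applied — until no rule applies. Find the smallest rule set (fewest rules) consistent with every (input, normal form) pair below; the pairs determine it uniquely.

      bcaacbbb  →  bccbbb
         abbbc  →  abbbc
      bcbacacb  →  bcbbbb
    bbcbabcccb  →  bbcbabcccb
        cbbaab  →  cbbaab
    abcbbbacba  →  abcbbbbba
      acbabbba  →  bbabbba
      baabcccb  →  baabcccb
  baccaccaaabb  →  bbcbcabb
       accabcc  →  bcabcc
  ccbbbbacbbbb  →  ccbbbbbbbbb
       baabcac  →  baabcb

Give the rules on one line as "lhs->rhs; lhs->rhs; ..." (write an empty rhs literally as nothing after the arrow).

  | bcaacbbb => bccbbb
  | abbbc
  | bcbacacb => bcbbacb => bcbbbb
  | bbcbabcccb

ac->b; caa->c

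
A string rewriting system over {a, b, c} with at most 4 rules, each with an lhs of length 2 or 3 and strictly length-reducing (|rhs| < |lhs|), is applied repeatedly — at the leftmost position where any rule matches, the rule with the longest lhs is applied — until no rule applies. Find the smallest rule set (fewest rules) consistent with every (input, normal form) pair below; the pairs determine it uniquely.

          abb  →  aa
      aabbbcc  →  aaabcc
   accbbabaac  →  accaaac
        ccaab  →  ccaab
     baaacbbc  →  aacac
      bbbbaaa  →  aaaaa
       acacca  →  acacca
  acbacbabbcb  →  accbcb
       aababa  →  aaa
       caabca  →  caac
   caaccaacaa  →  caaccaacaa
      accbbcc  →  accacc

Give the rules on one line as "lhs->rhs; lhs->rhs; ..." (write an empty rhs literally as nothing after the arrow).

  | abb => aa
  | aabbbcc => aaabcc
  | accbbabaac => accaabaac => accaaac
  | ccaab

ba->; bab->; bb->a; bca->c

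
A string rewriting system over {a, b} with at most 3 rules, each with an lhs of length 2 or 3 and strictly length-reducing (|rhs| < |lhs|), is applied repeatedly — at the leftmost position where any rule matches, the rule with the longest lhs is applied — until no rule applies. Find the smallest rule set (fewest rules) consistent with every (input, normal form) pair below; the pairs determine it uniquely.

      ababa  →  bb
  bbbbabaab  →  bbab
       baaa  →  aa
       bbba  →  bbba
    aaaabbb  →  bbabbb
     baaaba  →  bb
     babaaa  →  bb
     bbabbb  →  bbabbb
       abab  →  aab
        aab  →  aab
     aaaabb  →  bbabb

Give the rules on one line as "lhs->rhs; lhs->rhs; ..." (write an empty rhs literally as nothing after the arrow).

  | ababa => aaba => aaa => bb
  | bbbbabaab => bbbbaaab => bbbaab => bbab
  | baaa => aa
  | bbba

aaa->bb; aba->aa; baa->a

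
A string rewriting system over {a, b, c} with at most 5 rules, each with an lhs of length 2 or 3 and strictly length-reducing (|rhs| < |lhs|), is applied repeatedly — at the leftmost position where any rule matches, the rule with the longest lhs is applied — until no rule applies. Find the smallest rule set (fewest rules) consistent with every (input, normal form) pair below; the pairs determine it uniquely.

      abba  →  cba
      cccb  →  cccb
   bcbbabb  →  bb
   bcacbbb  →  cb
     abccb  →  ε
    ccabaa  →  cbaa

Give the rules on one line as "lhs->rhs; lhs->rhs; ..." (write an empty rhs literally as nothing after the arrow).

  | abba => cba
  | cccb
  | bcbbabb => ababb => cabb => bb
  | bcacbbb => bcbbb => abb => cb

ab->c; abc->cb; bcb->a; ca->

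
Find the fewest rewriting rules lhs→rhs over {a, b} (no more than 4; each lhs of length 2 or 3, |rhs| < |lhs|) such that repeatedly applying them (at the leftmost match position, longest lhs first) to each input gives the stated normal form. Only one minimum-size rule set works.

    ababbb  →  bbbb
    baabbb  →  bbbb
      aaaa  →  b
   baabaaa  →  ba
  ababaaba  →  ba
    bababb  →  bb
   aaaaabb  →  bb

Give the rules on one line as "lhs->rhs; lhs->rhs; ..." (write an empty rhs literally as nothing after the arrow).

  | ababbb => babbb => bbbb
  | baabbb => bbbb
  | aaaa => baa => b
  | baabaaa => bbaaa => aaa => ba

aa->; aaa->ba; ab->b; bba->a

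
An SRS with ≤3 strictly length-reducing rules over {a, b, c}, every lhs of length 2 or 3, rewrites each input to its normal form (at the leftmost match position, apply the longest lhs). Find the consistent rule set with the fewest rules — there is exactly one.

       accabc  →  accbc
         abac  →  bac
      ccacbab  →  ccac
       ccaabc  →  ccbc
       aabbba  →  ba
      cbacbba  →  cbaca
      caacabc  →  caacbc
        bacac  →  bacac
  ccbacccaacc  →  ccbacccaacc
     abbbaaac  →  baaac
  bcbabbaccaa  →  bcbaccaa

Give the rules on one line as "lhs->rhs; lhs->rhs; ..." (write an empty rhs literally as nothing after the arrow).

ab->b; bb->

  | accabc => accbc
  | abac => bac
  | ccacbab => ccacbb => ccac
  | ccaabc => ccabc => ccbc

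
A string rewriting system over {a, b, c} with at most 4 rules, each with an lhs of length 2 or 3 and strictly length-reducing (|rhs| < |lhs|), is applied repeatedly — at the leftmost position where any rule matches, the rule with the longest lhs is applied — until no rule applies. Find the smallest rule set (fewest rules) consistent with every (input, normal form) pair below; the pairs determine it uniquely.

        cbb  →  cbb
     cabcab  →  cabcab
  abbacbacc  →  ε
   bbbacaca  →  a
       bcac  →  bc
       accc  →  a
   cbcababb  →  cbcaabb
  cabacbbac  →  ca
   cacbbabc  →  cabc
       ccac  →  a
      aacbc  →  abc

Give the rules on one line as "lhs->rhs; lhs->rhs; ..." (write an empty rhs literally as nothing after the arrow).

  | cbb
  | cabcab
  | abbacbacc => abacbacc => aacbacc => abacc => aacc => ac => ε
  | bbbacaca => bbacaca => bacaca => acaca => aca => a

ac->; ba->a; cc->a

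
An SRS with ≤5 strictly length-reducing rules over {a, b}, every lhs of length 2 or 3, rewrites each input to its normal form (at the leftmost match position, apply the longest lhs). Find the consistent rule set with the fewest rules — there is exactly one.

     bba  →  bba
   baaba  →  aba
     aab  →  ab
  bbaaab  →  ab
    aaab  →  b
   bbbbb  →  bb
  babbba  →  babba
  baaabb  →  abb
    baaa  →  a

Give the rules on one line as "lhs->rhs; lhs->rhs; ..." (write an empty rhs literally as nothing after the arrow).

aa->a; aaa->; baa->a; bbb->bb

  | bba
  | baaba => aba
  | aab => ab
  | bbaaab => baab => ab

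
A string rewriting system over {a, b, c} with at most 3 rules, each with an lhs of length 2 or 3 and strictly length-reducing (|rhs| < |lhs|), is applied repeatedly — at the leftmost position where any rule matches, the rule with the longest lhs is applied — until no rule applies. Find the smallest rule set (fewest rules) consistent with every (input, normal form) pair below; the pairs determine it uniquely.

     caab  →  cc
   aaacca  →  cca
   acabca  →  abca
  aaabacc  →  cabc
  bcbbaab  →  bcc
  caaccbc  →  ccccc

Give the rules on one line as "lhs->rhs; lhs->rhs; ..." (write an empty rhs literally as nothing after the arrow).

  | caab => ccb => cc
  | aaacca => cacca => cca
  | acabca => abca
  | aaabacc => cabacc => cabc

aa->c; ac->; cb->c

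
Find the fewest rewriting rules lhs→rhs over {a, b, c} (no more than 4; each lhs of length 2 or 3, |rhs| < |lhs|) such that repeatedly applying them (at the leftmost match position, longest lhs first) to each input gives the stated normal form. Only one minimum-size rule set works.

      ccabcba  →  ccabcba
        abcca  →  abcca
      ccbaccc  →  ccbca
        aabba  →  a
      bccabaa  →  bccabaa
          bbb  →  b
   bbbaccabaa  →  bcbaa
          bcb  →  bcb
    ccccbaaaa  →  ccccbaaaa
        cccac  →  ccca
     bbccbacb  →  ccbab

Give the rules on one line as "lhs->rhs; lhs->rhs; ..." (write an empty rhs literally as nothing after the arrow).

  | ccabcba
  | abcca
  | ccbaccc => ccbcac => ccbca
  | aabba => bba => a

aab->b; ac->a; acc->ca; bb->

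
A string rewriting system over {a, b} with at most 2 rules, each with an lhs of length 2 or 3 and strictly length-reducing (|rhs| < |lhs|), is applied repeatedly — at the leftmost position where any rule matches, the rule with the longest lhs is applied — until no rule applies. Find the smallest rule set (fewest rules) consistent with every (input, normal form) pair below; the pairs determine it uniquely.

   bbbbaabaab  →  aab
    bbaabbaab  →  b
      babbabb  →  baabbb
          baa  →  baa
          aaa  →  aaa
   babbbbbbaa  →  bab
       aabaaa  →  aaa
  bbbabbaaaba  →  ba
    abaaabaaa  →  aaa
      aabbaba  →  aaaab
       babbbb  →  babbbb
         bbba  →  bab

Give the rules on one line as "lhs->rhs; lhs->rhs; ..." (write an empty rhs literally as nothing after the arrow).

aba->; bba->ab

  | bbbbaabaab => bbababaab => abbabaab => aabbaab => aaabab => aab
  | bbaabbaab => ababbaab => bbaab => abab => b
  | babbabb => baabbb
  | baa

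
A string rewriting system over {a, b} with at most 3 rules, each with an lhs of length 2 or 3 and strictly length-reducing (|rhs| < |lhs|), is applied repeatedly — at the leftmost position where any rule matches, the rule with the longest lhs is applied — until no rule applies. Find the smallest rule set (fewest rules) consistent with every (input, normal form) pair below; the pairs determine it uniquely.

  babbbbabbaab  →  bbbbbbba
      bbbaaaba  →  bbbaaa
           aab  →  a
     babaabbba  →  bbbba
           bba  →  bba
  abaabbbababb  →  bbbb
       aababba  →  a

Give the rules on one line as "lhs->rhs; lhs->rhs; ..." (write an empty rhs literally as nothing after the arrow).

  | babbbbabbaab => bbbbbabbaab => bbbbbbbaab => bbbbbbba
  | bbbaaaba => bbbaaa
  | aab => a
  | babaabbba => bbaabbba => bbabba => bbbba

ab->; bab->bb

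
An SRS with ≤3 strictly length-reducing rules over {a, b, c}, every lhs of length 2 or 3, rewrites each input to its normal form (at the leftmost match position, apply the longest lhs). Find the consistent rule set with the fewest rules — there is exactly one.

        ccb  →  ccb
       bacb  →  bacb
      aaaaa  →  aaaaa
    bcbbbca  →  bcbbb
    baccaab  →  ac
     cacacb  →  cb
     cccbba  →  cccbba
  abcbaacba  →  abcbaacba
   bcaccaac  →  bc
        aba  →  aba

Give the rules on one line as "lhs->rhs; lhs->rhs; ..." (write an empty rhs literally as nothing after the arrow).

  | ccb
  | bacb
  | aaaaa
  | bcbbbca => bcbbb

bab->ac; ca->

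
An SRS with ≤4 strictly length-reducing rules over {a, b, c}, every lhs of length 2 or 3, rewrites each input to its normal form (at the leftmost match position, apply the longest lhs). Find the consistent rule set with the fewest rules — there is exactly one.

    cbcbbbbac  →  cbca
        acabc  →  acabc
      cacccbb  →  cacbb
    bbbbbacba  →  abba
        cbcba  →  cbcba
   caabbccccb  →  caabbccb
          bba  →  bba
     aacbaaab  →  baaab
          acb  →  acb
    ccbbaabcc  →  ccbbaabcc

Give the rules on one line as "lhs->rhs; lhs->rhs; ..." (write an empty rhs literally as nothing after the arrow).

aac->; bac->; bbb->a; ccc->c

  | cbcbbbbac => cbcabac => cbca
  | acabc
  | cacccbb => cacbb
  | bbbbbacba => abbacba => abba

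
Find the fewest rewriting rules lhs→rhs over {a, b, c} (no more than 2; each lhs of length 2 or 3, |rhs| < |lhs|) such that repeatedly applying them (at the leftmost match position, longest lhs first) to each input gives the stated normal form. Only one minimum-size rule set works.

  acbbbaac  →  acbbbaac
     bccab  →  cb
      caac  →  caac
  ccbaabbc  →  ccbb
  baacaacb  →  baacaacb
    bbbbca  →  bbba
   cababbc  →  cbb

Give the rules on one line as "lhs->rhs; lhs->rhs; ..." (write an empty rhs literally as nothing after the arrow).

ab->b; bc->

  | acbbbaac
  | bccab => cab => cb
  | caac
  | ccbaabbc => ccbabbc => ccbbbc => ccbb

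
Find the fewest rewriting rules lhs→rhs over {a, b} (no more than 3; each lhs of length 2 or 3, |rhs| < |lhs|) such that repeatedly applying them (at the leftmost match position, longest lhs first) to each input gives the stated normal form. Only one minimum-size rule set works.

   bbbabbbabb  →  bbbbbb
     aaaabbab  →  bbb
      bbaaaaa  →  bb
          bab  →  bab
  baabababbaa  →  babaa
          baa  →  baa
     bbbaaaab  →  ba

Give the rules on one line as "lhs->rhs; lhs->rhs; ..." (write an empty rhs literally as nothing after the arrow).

aaa->bb; aab->a; bba->b

  | bbbabbbabb => bbbbbabb => bbbbbb
  | aaaabbab => bbabbab => bbbab => bbb
  | bbaaaaa => baaaa => bbba => bb
  | bab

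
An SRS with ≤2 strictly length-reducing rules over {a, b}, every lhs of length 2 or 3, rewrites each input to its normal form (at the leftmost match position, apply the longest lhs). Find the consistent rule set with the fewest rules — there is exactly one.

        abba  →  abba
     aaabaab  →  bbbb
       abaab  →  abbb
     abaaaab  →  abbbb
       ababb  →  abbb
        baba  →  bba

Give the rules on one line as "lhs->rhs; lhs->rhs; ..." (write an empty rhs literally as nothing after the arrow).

  | abba
  | aaabaab => babaab => bbaab => bbbb
  | abaab => abbb
  | abaaaab => abbaab => abbbb

aa->b; bab->bb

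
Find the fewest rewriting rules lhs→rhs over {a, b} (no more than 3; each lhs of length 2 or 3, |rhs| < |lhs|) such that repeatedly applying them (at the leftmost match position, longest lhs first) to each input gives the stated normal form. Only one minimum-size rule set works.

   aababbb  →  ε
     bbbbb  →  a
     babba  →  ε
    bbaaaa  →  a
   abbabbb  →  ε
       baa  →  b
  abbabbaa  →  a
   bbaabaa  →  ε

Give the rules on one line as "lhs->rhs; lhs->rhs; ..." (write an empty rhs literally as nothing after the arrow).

aa->; ab->; bb->a

  | aababbb => babbb => bbb => ab => ε
  | bbbbb => abbb => bb => a
  | babba => bba => aa => ε
  | bbaaaa => aaaaa => aaa => a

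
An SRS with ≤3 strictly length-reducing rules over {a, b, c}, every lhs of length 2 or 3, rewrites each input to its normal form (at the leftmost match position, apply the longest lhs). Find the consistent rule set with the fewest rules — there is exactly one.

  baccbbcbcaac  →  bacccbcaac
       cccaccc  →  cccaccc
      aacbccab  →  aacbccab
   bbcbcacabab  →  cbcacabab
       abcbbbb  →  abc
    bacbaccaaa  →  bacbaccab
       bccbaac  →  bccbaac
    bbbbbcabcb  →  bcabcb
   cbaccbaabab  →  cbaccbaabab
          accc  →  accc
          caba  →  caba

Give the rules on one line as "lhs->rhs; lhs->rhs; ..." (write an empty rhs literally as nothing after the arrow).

  | baccbbcbcaac => bacccbcaac
  | cccaccc
  | aacbccab
  | bbcbcacabab => cbcacabab

aaa->ab; bb->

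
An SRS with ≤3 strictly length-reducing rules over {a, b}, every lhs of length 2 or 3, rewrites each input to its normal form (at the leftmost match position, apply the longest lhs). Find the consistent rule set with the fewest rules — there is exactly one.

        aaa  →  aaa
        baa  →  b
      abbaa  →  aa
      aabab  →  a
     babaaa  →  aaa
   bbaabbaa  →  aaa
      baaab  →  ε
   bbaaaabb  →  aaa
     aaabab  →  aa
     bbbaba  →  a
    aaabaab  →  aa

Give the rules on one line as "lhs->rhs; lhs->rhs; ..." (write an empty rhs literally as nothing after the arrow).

  | aaa
  | baa => ba => b
  | abbaa => aa
  | aabab => aabb => a

abb->; ba->b; bb->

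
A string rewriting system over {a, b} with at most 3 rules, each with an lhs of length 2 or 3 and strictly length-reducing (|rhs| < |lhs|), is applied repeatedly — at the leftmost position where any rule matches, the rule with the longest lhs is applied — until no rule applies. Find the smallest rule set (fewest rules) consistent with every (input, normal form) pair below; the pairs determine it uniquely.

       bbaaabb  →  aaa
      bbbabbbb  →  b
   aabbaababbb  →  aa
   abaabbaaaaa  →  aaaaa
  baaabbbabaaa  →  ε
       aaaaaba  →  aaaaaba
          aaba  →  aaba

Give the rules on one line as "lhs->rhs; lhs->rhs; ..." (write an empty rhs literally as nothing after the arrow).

abb->; baa->; bb->a

  | bbaaabb => aaaabb => aaa
  | bbbabbbb => ababbbb => abbb => b
  | aabbaababbb => aaababbb => aaabb => aa
  | abaabbaaaaa => abbaaaaa => aaaaa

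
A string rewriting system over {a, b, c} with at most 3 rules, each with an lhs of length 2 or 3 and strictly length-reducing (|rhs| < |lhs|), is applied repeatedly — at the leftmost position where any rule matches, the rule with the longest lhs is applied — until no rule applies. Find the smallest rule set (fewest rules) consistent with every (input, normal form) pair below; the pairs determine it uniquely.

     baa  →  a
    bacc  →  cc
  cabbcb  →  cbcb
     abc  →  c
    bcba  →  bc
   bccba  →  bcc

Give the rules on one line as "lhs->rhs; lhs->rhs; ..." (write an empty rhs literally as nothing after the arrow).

ab->; ba->

  | baa => a
  | bacc => cc
  | cabbcb => cbcb
  | abc => c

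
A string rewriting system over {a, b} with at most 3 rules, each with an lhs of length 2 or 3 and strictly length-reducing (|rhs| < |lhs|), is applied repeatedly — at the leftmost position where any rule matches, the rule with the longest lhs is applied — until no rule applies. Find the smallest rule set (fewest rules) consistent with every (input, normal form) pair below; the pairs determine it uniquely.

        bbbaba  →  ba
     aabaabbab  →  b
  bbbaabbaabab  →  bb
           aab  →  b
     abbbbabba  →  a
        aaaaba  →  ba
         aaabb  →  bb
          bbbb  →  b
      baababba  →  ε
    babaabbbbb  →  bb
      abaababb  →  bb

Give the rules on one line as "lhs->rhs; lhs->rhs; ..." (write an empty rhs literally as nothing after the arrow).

ab->b; bba->; bbb->

  | bbbaba => aba => ba
  | aabaabbab => abaabbab => baabbab => babbab => bbbab => ab => b
  | bbbaabbaabab => aabbaabab => abbaabab => bbaabab => abab => bab => bb
  | aab => ab => b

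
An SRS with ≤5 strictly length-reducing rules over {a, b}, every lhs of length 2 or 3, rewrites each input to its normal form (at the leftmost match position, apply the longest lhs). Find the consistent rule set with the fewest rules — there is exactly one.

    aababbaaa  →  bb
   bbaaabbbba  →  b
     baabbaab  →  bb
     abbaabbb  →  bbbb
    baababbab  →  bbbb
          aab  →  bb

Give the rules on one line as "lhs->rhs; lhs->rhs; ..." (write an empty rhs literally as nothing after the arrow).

aa->b; ab->a; ba->b; baa->a

  | aababbaaa => bbabbaaa => bbbbaaa => bbbaa => bba => bb
  | bbaaabbbba => baabbbba => abbbba => abbba => abba => aba => aa => b
  | baabbaab => abbaab => abaab => aaab => bab => bb
  | abbaabbb => abaabbb => aaabbb => babbb => bbbb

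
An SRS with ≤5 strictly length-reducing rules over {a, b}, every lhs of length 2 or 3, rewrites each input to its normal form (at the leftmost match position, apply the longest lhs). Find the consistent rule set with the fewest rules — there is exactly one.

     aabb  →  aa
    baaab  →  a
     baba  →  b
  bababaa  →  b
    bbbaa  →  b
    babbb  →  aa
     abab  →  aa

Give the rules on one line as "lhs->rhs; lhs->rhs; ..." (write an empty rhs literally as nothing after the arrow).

aaa->b; ab->a; bab->aa; bb->a

  | aabb => aab => aa
  | baaab => bbb => ab => a
  | baba => aaa => b
  | bababaa => aaabaa => bbaa => aaa => b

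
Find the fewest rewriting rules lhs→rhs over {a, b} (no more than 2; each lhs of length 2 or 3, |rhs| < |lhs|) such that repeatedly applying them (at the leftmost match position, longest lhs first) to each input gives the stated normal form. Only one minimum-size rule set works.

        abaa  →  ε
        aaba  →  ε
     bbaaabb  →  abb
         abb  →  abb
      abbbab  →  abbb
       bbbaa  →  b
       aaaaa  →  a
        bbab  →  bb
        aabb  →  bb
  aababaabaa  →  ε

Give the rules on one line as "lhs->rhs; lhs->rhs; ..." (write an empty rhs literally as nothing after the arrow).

  | abaa => aa => ε
  | aaba => ba => ε
  | bbaaabb => baabb => abb
  | abb

aa->; ba->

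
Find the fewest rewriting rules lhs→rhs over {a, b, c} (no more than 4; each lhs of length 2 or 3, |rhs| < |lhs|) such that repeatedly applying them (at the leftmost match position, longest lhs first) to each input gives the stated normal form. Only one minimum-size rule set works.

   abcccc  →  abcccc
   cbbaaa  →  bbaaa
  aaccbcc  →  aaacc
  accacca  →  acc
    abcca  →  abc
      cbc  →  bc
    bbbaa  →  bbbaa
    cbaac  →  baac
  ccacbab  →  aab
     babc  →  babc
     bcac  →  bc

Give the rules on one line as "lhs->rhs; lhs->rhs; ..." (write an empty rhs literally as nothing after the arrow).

  | abcccc
  | cbbaaa => bbaaa
  | aaccbcc => aaacc
  | accacca => accca => acc

ca->; cb->b; ccb->a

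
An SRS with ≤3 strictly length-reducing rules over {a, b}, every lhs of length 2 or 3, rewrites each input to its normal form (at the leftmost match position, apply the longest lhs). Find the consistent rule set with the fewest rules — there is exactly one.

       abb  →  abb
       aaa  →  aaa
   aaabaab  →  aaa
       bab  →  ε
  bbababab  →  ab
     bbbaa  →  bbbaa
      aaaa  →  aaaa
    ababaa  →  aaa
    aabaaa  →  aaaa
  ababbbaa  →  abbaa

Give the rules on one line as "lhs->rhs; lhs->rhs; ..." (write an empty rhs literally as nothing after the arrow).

  | abb
  | aaa
  | aaabaab => aaaab => aaa
  | bab => ε

aab->a; bab->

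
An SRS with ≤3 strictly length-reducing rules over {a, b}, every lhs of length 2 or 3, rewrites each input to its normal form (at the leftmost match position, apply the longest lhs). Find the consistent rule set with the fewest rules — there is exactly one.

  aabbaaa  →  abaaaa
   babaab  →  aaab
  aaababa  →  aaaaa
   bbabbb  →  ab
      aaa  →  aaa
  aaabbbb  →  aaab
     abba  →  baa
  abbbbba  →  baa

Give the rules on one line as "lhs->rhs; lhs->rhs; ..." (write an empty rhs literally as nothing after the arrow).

  | aabbaaa => abaaaa
  | babaab => aaab
  | aaababa => aaaaa
  | bbabbb => babb => ab

abb->ba; bab->a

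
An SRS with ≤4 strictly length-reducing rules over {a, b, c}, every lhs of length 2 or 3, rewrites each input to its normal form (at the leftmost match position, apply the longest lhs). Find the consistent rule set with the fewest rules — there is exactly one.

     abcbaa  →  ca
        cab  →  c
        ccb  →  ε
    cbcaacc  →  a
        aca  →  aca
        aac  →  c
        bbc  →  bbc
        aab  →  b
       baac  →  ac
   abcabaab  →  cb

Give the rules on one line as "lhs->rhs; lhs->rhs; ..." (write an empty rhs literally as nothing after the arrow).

  | abcbaa => cbaa => ca
  | cab => c
  | ccb => ab => ε
  | cbcaacc => cbccc => cbac => cc => a

aa->; ab->; ba->; cc->a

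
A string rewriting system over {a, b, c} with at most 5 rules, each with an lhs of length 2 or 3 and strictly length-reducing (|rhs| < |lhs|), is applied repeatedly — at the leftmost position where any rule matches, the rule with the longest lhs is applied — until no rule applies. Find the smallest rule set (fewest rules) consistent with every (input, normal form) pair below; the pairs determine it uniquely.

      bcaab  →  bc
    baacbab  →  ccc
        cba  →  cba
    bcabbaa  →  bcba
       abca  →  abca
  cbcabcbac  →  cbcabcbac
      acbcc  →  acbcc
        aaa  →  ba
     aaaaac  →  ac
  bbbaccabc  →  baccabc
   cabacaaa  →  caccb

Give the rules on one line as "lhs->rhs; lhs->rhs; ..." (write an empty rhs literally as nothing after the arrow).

aa->b; aca->ab; bab->cc; bb->

  | bcaab => bcbb => bc
  | baacbab => bbcbab => cbab => ccc
  | cba
  | bcabbaa => bcaaa => bcba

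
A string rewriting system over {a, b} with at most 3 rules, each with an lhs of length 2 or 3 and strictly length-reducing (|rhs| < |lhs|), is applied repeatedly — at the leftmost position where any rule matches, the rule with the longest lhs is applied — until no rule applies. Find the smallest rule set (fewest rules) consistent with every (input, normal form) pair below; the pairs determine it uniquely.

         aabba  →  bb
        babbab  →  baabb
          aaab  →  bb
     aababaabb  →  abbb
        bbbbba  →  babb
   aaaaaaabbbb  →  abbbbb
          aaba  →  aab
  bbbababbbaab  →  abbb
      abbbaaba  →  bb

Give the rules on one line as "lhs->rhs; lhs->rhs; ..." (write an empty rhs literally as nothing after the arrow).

  | aabba => aaab => bb
  | babbab => baabb
  | aaab => bb
  | aababaabb => aabbaabb => aaababb => bbabb => abbb

aaa->b; aba->ab; bba->ab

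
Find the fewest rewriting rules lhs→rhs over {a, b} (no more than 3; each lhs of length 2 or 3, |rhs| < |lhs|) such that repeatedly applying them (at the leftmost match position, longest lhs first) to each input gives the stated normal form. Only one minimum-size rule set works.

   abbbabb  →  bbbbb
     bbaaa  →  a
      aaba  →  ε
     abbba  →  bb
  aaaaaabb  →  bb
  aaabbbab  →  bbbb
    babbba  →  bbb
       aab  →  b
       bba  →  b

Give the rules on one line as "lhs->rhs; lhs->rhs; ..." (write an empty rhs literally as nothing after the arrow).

ab->b; ba->; bab->bb

  | abbbabb => bbbabb => bbbbb
  | bbaaa => baa => a
  | aaba => aba => ba => ε
  | abbba => bbba => bb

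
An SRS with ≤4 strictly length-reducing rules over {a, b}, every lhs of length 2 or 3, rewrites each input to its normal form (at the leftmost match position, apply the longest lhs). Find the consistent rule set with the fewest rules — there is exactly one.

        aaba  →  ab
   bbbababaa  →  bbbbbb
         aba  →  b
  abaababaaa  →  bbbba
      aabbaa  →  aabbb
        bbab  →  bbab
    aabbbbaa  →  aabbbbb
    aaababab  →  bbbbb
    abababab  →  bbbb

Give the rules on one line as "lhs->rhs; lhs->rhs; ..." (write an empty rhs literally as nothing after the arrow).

aaa->bb; aba->b; baa->bb

  | aaba => ab
  | bbbababaa => bbbbbaa => bbbbbb
  | aba => b
  | abaababaaa => bababaaa => bbbaaa => bbbba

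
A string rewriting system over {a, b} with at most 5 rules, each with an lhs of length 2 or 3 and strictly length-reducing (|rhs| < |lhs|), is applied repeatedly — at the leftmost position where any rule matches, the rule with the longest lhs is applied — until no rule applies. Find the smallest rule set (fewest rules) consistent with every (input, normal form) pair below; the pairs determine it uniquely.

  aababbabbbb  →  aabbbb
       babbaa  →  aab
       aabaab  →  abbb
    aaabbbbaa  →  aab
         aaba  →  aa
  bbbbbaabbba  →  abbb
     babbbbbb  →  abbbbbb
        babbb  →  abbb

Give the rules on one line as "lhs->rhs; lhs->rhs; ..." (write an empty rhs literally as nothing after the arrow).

  | aababbabbbb => aaabbabbbb => abbbabbbb => abbabbbb => ababbbb => aabbbb
  | babbaa => abbaa => abab => aab
  | aabaab => aaabb => abbb
  | aaabbbbaa => abbbbbaa => abbbbab => abbbab => abbab => abab => aab

aaa->ab; ba->; baa->ab; bab->ab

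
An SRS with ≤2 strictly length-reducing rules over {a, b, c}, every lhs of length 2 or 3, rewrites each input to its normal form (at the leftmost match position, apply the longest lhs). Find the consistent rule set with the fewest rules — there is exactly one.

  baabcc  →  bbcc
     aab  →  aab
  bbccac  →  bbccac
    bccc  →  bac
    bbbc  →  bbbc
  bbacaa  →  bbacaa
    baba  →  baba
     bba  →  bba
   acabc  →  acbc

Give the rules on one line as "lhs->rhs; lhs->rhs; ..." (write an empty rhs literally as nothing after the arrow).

  | baabcc => babcc => bbcc
  | aab
  | bbccac
  | bccc => bac

abc->bc; ccc->ac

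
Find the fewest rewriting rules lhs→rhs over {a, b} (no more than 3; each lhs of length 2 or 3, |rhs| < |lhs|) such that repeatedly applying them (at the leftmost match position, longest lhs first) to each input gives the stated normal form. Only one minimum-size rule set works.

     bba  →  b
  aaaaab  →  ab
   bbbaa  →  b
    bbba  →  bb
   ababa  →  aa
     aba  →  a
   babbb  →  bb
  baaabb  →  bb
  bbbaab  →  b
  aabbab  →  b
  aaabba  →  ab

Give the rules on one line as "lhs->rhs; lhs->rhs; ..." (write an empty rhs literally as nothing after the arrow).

  | bba => b
  | aaaaab => aaab => ab
  | bbbaa => bba => b
  | bbba => bb

aab->b; ba->; bab->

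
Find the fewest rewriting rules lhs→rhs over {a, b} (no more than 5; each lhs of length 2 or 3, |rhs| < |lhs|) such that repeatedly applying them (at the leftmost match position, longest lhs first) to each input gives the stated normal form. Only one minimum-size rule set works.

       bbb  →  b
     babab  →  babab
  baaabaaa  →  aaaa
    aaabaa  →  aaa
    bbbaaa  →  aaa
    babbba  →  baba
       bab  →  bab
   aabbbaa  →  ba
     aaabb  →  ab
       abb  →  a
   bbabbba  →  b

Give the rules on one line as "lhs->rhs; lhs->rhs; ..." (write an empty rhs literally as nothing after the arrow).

aab->; baa->aa; bb->; bba->b

  | bbb => b
  | babab
  | baaabaaa => aaabaaa => aaaa
  | aaabaa => aaa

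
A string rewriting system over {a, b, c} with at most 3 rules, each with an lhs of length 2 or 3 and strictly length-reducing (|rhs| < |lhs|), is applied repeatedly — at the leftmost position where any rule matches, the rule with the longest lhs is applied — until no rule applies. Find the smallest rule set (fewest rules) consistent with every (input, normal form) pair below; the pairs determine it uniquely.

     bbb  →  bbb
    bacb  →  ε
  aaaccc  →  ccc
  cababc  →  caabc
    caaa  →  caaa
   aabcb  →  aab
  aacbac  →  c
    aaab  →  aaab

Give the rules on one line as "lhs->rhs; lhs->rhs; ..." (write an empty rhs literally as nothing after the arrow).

ac->c; ba->a; cb->

  | bbb
  | bacb => acb => cb => ε
  | aaaccc => aaccc => accc => ccc
  | cababc => caabc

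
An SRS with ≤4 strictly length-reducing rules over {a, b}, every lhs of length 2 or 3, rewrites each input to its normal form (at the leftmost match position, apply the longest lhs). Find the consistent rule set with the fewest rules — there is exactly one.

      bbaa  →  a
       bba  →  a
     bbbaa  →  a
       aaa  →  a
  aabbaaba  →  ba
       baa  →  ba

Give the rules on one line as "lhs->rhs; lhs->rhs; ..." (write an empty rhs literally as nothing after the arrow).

  | bbaa => aaa => aa => a
  | bba => aa => a
  | bbbaa => abaa => aa => a
  | aaa => aa => a

aa->a; ab->; bb->a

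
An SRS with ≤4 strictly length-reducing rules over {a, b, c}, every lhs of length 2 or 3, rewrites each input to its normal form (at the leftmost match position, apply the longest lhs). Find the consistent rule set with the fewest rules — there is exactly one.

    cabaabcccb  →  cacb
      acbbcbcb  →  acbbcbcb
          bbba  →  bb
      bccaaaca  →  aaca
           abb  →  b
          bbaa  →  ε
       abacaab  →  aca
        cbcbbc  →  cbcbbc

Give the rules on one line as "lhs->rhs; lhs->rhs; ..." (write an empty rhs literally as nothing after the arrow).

ab->; ba->; cc->

  | cabaabcccb => caabcccb => cacccb => cacb
  | acbbcbcb
  | bbba => bb
  | bccaaaca => baaaca => aaca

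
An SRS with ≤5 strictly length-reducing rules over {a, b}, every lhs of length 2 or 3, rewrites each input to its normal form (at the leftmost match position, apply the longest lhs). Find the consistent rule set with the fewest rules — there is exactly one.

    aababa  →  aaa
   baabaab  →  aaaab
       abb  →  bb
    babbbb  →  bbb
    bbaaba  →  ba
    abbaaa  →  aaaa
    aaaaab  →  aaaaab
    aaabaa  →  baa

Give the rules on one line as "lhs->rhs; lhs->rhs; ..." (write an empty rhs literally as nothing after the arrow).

  | aababa => ababa => baba => aaa
  | baabaab => babaab => aaaab
  | abb => bb
  | babbbb => aabbb => abbb => bbb

aba->ba; abb->bb; bab->aa; bba->aa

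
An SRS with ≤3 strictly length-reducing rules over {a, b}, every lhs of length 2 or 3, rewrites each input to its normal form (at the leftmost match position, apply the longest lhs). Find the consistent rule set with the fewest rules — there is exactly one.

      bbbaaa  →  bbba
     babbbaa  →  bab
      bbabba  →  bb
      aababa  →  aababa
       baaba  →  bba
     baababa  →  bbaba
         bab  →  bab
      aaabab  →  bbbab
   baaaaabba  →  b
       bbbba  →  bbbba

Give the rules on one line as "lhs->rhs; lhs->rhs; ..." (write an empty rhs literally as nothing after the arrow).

  | bbbaaa => bbba
  | babbbaa => babaa => bab
  | bbabba => bbaa => bb
  | aababa

aaa->bb; abb->a; baa->b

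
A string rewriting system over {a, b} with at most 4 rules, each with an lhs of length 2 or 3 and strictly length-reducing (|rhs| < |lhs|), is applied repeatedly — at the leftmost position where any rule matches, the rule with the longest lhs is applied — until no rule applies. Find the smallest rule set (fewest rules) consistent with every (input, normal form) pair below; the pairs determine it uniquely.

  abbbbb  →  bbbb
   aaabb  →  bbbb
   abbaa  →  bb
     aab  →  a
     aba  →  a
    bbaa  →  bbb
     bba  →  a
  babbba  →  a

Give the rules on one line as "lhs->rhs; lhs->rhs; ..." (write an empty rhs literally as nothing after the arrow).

  | abbbbb => bbbb
  | aaabb => bbbb
  | abbaa => baa => bb
  | aab => a

aaa->bb; ab->; ba->a; baa->bb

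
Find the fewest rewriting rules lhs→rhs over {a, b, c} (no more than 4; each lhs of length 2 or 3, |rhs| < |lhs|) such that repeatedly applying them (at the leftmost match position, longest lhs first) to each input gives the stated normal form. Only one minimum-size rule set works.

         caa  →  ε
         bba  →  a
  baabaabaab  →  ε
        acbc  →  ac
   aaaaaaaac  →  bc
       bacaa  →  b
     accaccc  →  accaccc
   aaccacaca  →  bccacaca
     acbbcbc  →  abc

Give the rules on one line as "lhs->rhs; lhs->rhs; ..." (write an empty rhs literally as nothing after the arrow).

aa->b; ba->b; bb->; cb->

  | caa => cb => ε
  | bba => a
  | baabaabaab => babaabaab => bbaabaab => aabaab => bbaab => aab => bb => ε
  | acbc => ac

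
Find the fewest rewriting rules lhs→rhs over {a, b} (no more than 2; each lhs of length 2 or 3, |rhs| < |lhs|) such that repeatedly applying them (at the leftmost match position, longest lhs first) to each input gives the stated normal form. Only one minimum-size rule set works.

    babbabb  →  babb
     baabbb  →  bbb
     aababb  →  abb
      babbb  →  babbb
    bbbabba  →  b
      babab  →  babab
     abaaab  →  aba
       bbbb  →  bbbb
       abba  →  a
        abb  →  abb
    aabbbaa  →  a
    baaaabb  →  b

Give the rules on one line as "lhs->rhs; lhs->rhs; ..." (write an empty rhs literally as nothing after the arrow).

  | babbabb => babb
  | baabbb => bbb
  | aababb => abb
  | babbb

aab->; bba->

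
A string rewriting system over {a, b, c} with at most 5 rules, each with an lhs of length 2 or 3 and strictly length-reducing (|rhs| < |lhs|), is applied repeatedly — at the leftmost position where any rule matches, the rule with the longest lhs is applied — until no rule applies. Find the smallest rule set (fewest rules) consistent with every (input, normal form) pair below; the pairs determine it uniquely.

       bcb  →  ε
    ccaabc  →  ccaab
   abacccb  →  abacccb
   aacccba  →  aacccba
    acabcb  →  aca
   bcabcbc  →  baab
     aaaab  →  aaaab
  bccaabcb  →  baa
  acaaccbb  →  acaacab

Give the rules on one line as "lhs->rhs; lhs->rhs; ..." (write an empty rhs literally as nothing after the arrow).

  | bcb => bb => ε
  | ccaabc => ccaab
  | abacccb
  | aacccba

bb->; bbc->ab; bc->b; cbb->ab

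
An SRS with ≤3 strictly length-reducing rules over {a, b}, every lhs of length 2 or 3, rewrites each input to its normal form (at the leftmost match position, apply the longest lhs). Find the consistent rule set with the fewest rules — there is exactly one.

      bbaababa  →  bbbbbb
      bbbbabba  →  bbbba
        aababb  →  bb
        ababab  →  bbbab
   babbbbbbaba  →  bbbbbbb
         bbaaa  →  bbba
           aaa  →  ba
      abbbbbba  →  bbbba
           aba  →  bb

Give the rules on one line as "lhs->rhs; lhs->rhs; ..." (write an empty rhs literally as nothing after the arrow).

aa->b; aba->bb; abb->

  | bbaababa => bbbbaba => bbbbbb
  | bbbbabba => bbbba
  | aababb => bbabb => bb
  | ababab => bbbab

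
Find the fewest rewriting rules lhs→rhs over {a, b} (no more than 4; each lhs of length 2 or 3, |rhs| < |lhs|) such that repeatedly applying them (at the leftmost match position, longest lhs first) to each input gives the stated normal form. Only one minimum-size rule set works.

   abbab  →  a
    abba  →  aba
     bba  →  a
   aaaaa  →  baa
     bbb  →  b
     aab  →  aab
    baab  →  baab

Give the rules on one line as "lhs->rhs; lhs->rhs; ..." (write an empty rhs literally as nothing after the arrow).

aaa->b; abb->ab; bab->; bb->

  | abbab => abab => a
  | abba => aba
  | bba => a
  | aaaaa => baa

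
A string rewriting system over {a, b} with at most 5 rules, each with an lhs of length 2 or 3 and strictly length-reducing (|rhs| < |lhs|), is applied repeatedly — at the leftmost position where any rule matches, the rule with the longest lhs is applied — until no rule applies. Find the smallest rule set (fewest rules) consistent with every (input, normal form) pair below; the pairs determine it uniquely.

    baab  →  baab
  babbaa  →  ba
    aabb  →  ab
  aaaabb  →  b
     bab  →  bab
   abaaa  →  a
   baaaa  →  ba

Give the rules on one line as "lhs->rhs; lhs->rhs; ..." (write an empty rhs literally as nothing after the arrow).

aaa->; aba->aa; abb->b; bba->b

  | baab
  | babbaa => bbaa => ba
  | aabb => ab
  | aaaabb => abb => b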